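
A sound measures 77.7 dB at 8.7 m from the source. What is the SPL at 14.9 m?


Given values:
  SPL1 = 77.7 dB, r1 = 8.7 m, r2 = 14.9 m
Formula: SPL2 = SPL1 - 20 * log10(r2 / r1)
Compute ratio: r2 / r1 = 14.9 / 8.7 = 1.7126
Compute log10: log10(1.7126) = 0.233656
Compute drop: 20 * 0.233656 = 4.6731
SPL2 = 77.7 - 4.6731 = 73.03

73.03 dB


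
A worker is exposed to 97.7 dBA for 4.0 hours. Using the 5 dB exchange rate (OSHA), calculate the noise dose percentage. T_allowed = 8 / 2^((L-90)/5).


Given values:
  L = 97.7 dBA, T = 4.0 hours
Formula: T_allowed = 8 / 2^((L - 90) / 5)
Compute exponent: (97.7 - 90) / 5 = 1.54
Compute 2^(1.54) = 2.907945
T_allowed = 8 / 2.907945 = 2.751084 hours
Dose = (T / T_allowed) * 100
Dose = (4.0 / 2.751084) * 100 = 145.4

145.4 %


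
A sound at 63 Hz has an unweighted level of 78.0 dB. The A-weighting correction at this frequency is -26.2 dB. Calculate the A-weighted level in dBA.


Given values:
  SPL = 78.0 dB
  A-weighting at 63 Hz = -26.2 dB
Formula: L_A = SPL + A_weight
L_A = 78.0 + (-26.2)
L_A = 51.8

51.8 dBA


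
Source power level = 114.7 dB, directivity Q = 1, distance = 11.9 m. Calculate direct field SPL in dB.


Given values:
  Lw = 114.7 dB, Q = 1, r = 11.9 m
Formula: SPL = Lw + 10 * log10(Q / (4 * pi * r^2))
Compute 4 * pi * r^2 = 4 * pi * 11.9^2 = 1779.5237
Compute Q / denom = 1 / 1779.5237 = 0.00056195
Compute 10 * log10(0.00056195) = -32.503
SPL = 114.7 + (-32.503) = 82.2

82.2 dB


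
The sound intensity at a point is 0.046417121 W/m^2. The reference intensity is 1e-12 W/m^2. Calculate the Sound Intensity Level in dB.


Given values:
  I = 0.046417121 W/m^2
  I_ref = 1e-12 W/m^2
Formula: SIL = 10 * log10(I / I_ref)
Compute ratio: I / I_ref = 46417121000
Compute log10: log10(46417121000) = 10.666678
Multiply: SIL = 10 * 10.666678 = 106.67

106.67 dB


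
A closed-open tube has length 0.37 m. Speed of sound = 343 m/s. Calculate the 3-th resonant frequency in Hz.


Given values:
  Tube type: closed-open, L = 0.37 m, c = 343 m/s, n = 3
Formula: f_n = (2n - 1) * c / (4 * L)
Compute 2n - 1 = 2*3 - 1 = 5
Compute 4 * L = 4 * 0.37 = 1.48
f = 5 * 343 / 1.48
f = 1158.78

1158.78 Hz


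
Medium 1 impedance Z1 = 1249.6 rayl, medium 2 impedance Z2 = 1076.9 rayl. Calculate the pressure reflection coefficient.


Given values:
  Z1 = 1249.6 rayl, Z2 = 1076.9 rayl
Formula: R = (Z2 - Z1) / (Z2 + Z1)
Numerator: Z2 - Z1 = 1076.9 - 1249.6 = -172.7
Denominator: Z2 + Z1 = 1076.9 + 1249.6 = 2326.5
R = -172.7 / 2326.5 = -0.0742

-0.0742


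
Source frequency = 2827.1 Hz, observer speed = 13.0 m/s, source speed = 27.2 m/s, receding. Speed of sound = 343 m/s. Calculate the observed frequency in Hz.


Given values:
  f_s = 2827.1 Hz, v_o = 13.0 m/s, v_s = 27.2 m/s
  Direction: receding
Formula: f_o = f_s * (c - v_o) / (c + v_s)
Numerator: c - v_o = 343 - 13.0 = 330.0
Denominator: c + v_s = 343 + 27.2 = 370.2
f_o = 2827.1 * 330.0 / 370.2 = 2520.11

2520.11 Hz


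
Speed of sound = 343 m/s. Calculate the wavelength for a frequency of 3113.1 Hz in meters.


Given values:
  c = 343 m/s, f = 3113.1 Hz
Formula: lambda = c / f
lambda = 343 / 3113.1
lambda = 0.1102

0.1102 m


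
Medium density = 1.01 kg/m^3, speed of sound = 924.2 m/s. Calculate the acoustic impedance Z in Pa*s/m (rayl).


Given values:
  rho = 1.01 kg/m^3
  c = 924.2 m/s
Formula: Z = rho * c
Z = 1.01 * 924.2
Z = 933.44

933.44 rayl


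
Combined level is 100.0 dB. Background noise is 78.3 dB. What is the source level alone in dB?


Given values:
  L_total = 100.0 dB, L_bg = 78.3 dB
Formula: L_source = 10 * log10(10^(L_total/10) - 10^(L_bg/10))
Convert to linear:
  10^(100.0/10) = 10000000000.0
  10^(78.3/10) = 67608297.5392
Difference: 10000000000.0 - 67608297.5392 = 9932391702.4608
L_source = 10 * log10(9932391702.4608) = 99.97

99.97 dB


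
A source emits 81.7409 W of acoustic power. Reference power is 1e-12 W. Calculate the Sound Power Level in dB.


Given values:
  W = 81.7409 W
  W_ref = 1e-12 W
Formula: SWL = 10 * log10(W / W_ref)
Compute ratio: W / W_ref = 81740900000000
Compute log10: log10(81740900000000) = 13.912439
Multiply: SWL = 10 * 13.912439 = 139.12

139.12 dB


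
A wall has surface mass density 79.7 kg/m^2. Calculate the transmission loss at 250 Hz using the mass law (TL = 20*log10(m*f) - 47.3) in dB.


Given values:
  m = 79.7 kg/m^2, f = 250 Hz
Formula: TL = 20 * log10(m * f) - 47.3
Compute m * f = 79.7 * 250 = 19925.0
Compute log10(19925.0) = 4.299398
Compute 20 * 4.299398 = 85.988
TL = 85.988 - 47.3 = 38.69

38.69 dB


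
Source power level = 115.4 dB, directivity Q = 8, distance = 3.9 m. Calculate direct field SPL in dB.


Given values:
  Lw = 115.4 dB, Q = 8, r = 3.9 m
Formula: SPL = Lw + 10 * log10(Q / (4 * pi * r^2))
Compute 4 * pi * r^2 = 4 * pi * 3.9^2 = 191.1345
Compute Q / denom = 8 / 191.1345 = 0.04185534
Compute 10 * log10(0.04185534) = -13.7825
SPL = 115.4 + (-13.7825) = 101.62

101.62 dB


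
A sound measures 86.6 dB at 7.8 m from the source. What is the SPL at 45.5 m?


Given values:
  SPL1 = 86.6 dB, r1 = 7.8 m, r2 = 45.5 m
Formula: SPL2 = SPL1 - 20 * log10(r2 / r1)
Compute ratio: r2 / r1 = 45.5 / 7.8 = 5.8333
Compute log10: log10(5.8333) = 0.765914
Compute drop: 20 * 0.765914 = 15.3183
SPL2 = 86.6 - 15.3183 = 71.28

71.28 dB


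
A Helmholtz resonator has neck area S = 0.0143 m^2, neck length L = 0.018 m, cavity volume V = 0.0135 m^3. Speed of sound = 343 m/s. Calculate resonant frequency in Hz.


Given values:
  S = 0.0143 m^2, L = 0.018 m, V = 0.0135 m^3, c = 343 m/s
Formula: f = (c / (2*pi)) * sqrt(S / (V * L))
Compute V * L = 0.0135 * 0.018 = 0.000243
Compute S / (V * L) = 0.0143 / 0.000243 = 58.8477
Compute sqrt(58.8477) = 7.671225
Compute c / (2*pi) = 343 / 6.283185 = 54.590148
f = 54.590148 * 7.671225 = 418.77

418.77 Hz


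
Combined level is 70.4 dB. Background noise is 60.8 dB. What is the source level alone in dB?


Given values:
  L_total = 70.4 dB, L_bg = 60.8 dB
Formula: L_source = 10 * log10(10^(L_total/10) - 10^(L_bg/10))
Convert to linear:
  10^(70.4/10) = 10964781.9614
  10^(60.8/10) = 1202264.4346
Difference: 10964781.9614 - 1202264.4346 = 9762517.5268
L_source = 10 * log10(9762517.5268) = 69.9

69.9 dB


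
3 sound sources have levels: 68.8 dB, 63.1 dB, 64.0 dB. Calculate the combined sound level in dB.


Formula: L_total = 10 * log10( sum(10^(Li/10)) )
  Source 1: 10^(68.8/10) = 7585775.7503
  Source 2: 10^(63.1/10) = 2041737.9447
  Source 3: 10^(64.0/10) = 2511886.4315
Sum of linear values = 12139400.1265
L_total = 10 * log10(12139400.1265) = 70.84

70.84 dB


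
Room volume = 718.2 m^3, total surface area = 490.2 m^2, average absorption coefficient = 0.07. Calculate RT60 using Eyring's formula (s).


Given values:
  V = 718.2 m^3, S = 490.2 m^2, alpha = 0.07
Formula: RT60 = 0.161 * V / (-S * ln(1 - alpha))
Compute ln(1 - 0.07) = ln(0.93) = -0.072571
Denominator: -490.2 * -0.072571 = 35.5743
Numerator: 0.161 * 718.2 = 115.6302
RT60 = 115.6302 / 35.5743 = 3.25

3.25 s


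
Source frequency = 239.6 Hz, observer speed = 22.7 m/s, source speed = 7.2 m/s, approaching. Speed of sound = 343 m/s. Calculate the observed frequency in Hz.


Given values:
  f_s = 239.6 Hz, v_o = 22.7 m/s, v_s = 7.2 m/s
  Direction: approaching
Formula: f_o = f_s * (c + v_o) / (c - v_s)
Numerator: c + v_o = 343 + 22.7 = 365.7
Denominator: c - v_s = 343 - 7.2 = 335.8
f_o = 239.6 * 365.7 / 335.8 = 260.93

260.93 Hz


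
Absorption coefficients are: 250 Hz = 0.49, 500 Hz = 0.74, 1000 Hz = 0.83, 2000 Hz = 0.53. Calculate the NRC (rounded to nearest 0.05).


Given values:
  a_250 = 0.49, a_500 = 0.74
  a_1000 = 0.83, a_2000 = 0.53
Formula: NRC = (a250 + a500 + a1000 + a2000) / 4
Sum = 0.49 + 0.74 + 0.83 + 0.53 = 2.59
NRC = 2.59 / 4 = 0.6475
Rounded to nearest 0.05: 0.65

0.65


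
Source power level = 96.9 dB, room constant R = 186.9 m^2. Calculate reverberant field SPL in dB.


Given values:
  Lw = 96.9 dB, R = 186.9 m^2
Formula: SPL = Lw + 10 * log10(4 / R)
Compute 4 / R = 4 / 186.9 = 0.021402
Compute 10 * log10(0.021402) = -16.6955
SPL = 96.9 + (-16.6955) = 80.2

80.2 dB


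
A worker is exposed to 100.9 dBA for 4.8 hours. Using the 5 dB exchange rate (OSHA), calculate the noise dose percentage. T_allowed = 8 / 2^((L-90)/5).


Given values:
  L = 100.9 dBA, T = 4.8 hours
Formula: T_allowed = 8 / 2^((L - 90) / 5)
Compute exponent: (100.9 - 90) / 5 = 2.18
Compute 2^(2.18) = 4.531536
T_allowed = 8 / 4.531536 = 1.765406 hours
Dose = (T / T_allowed) * 100
Dose = (4.8 / 1.765406) * 100 = 271.89

271.89 %


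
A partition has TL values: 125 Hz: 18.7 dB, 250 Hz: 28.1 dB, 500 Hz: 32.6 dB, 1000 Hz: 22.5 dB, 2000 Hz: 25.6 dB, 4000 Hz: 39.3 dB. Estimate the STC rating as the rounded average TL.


Given TL values at each frequency:
  125 Hz: 18.7 dB
  250 Hz: 28.1 dB
  500 Hz: 32.6 dB
  1000 Hz: 22.5 dB
  2000 Hz: 25.6 dB
  4000 Hz: 39.3 dB
Formula: STC ~ round(average of TL values)
Sum = 18.7 + 28.1 + 32.6 + 22.5 + 25.6 + 39.3 = 166.8
Average = 166.8 / 6 = 27.8
Rounded: 28

28


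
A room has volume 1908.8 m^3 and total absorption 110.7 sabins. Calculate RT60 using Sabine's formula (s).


Given values:
  V = 1908.8 m^3
  A = 110.7 sabins
Formula: RT60 = 0.161 * V / A
Numerator: 0.161 * 1908.8 = 307.3168
RT60 = 307.3168 / 110.7 = 2.776

2.776 s


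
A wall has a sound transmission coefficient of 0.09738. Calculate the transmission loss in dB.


Given values:
  tau = 0.09738
Formula: TL = 10 * log10(1 / tau)
Compute 1 / tau = 1 / 0.09738 = 10.269
Compute log10(10.269) = 1.011528
TL = 10 * 1.011528 = 10.12

10.12 dB


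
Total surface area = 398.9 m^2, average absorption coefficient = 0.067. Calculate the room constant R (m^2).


Given values:
  S = 398.9 m^2, alpha = 0.067
Formula: R = S * alpha / (1 - alpha)
Numerator: 398.9 * 0.067 = 26.7263
Denominator: 1 - 0.067 = 0.933
R = 26.7263 / 0.933 = 28.65

28.65 m^2


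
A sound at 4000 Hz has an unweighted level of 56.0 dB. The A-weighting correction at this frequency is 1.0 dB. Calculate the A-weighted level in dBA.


Given values:
  SPL = 56.0 dB
  A-weighting at 4000 Hz = 1.0 dB
Formula: L_A = SPL + A_weight
L_A = 56.0 + (1.0)
L_A = 57.0

57.0 dBA


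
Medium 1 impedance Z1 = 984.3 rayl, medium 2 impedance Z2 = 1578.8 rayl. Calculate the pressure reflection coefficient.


Given values:
  Z1 = 984.3 rayl, Z2 = 1578.8 rayl
Formula: R = (Z2 - Z1) / (Z2 + Z1)
Numerator: Z2 - Z1 = 1578.8 - 984.3 = 594.5
Denominator: Z2 + Z1 = 1578.8 + 984.3 = 2563.1
R = 594.5 / 2563.1 = 0.2319

0.2319


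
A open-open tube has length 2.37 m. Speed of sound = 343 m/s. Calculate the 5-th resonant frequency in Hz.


Given values:
  Tube type: open-open, L = 2.37 m, c = 343 m/s, n = 5
Formula: f_n = n * c / (2 * L)
Compute 2 * L = 2 * 2.37 = 4.74
f = 5 * 343 / 4.74
f = 361.81

361.81 Hz


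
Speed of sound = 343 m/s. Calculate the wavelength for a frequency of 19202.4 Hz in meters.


Given values:
  c = 343 m/s, f = 19202.4 Hz
Formula: lambda = c / f
lambda = 343 / 19202.4
lambda = 0.0179

0.0179 m


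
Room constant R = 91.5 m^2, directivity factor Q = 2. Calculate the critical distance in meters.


Given values:
  R = 91.5 m^2, Q = 2
Formula: d_c = 0.141 * sqrt(Q * R)
Compute Q * R = 2 * 91.5 = 183.0
Compute sqrt(183.0) = 13.5277
d_c = 0.141 * 13.5277 = 1.907

1.907 m


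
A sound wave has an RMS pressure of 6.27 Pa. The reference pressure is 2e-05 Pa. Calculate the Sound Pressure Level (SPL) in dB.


Given values:
  p = 6.27 Pa
  p_ref = 2e-05 Pa
Formula: SPL = 20 * log10(p / p_ref)
Compute ratio: p / p_ref = 6.27 / 2e-05 = 313500
Compute log10: log10(313500) = 5.496238
Multiply: SPL = 20 * 5.496238 = 109.92

109.92 dB


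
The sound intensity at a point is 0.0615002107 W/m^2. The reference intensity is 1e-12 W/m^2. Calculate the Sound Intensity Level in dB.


Given values:
  I = 0.0615002107 W/m^2
  I_ref = 1e-12 W/m^2
Formula: SIL = 10 * log10(I / I_ref)
Compute ratio: I / I_ref = 61500210700
Compute log10: log10(61500210700) = 10.788877
Multiply: SIL = 10 * 10.788877 = 107.89

107.89 dB


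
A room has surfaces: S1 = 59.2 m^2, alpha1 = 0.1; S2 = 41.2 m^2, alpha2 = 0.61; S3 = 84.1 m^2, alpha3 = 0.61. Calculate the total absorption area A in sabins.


Given surfaces:
  Surface 1: 59.2 * 0.1 = 5.92
  Surface 2: 41.2 * 0.61 = 25.132
  Surface 3: 84.1 * 0.61 = 51.301
Formula: A = sum(Si * alpha_i)
A = 5.92 + 25.132 + 51.301
A = 82.35

82.35 sabins


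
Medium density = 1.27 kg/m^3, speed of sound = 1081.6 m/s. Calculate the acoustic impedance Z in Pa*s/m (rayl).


Given values:
  rho = 1.27 kg/m^3
  c = 1081.6 m/s
Formula: Z = rho * c
Z = 1.27 * 1081.6
Z = 1373.63

1373.63 rayl


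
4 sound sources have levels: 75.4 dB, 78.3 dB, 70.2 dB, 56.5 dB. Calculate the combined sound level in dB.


Formula: L_total = 10 * log10( sum(10^(Li/10)) )
  Source 1: 10^(75.4/10) = 34673685.0453
  Source 2: 10^(78.3/10) = 67608297.5392
  Source 3: 10^(70.2/10) = 10471285.4805
  Source 4: 10^(56.5/10) = 446683.5922
Sum of linear values = 113199951.6572
L_total = 10 * log10(113199951.6572) = 80.54

80.54 dB


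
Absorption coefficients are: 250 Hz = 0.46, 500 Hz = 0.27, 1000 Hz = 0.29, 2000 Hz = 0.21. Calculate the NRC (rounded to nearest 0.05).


Given values:
  a_250 = 0.46, a_500 = 0.27
  a_1000 = 0.29, a_2000 = 0.21
Formula: NRC = (a250 + a500 + a1000 + a2000) / 4
Sum = 0.46 + 0.27 + 0.29 + 0.21 = 1.23
NRC = 1.23 / 4 = 0.3075
Rounded to nearest 0.05: 0.3

0.3


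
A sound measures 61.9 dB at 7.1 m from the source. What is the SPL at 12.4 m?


Given values:
  SPL1 = 61.9 dB, r1 = 7.1 m, r2 = 12.4 m
Formula: SPL2 = SPL1 - 20 * log10(r2 / r1)
Compute ratio: r2 / r1 = 12.4 / 7.1 = 1.7465
Compute log10: log10(1.7465) = 0.242169
Compute drop: 20 * 0.242169 = 4.8434
SPL2 = 61.9 - 4.8434 = 57.06

57.06 dB


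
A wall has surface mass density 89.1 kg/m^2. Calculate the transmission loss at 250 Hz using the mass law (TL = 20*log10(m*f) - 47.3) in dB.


Given values:
  m = 89.1 kg/m^2, f = 250 Hz
Formula: TL = 20 * log10(m * f) - 47.3
Compute m * f = 89.1 * 250 = 22275.0
Compute log10(22275.0) = 4.347818
Compute 20 * 4.347818 = 86.9564
TL = 86.9564 - 47.3 = 39.66

39.66 dB


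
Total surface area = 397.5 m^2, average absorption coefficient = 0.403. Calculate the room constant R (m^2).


Given values:
  S = 397.5 m^2, alpha = 0.403
Formula: R = S * alpha / (1 - alpha)
Numerator: 397.5 * 0.403 = 160.1925
Denominator: 1 - 0.403 = 0.597
R = 160.1925 / 0.597 = 268.33

268.33 m^2


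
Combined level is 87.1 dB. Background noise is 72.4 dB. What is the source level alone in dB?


Given values:
  L_total = 87.1 dB, L_bg = 72.4 dB
Formula: L_source = 10 * log10(10^(L_total/10) - 10^(L_bg/10))
Convert to linear:
  10^(87.1/10) = 512861383.9914
  10^(72.4/10) = 17378008.2875
Difference: 512861383.9914 - 17378008.2875 = 495483375.7039
L_source = 10 * log10(495483375.7039) = 86.95

86.95 dB


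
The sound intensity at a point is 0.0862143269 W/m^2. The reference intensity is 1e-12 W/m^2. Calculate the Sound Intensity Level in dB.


Given values:
  I = 0.0862143269 W/m^2
  I_ref = 1e-12 W/m^2
Formula: SIL = 10 * log10(I / I_ref)
Compute ratio: I / I_ref = 86214326900
Compute log10: log10(86214326900) = 10.935579
Multiply: SIL = 10 * 10.935579 = 109.36

109.36 dB


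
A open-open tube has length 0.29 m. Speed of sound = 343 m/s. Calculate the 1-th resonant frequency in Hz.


Given values:
  Tube type: open-open, L = 0.29 m, c = 343 m/s, n = 1
Formula: f_n = n * c / (2 * L)
Compute 2 * L = 2 * 0.29 = 0.58
f = 1 * 343 / 0.58
f = 591.38

591.38 Hz


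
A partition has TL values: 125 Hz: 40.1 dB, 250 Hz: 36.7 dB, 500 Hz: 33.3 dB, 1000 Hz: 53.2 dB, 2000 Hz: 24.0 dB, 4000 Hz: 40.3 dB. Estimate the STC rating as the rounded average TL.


Given TL values at each frequency:
  125 Hz: 40.1 dB
  250 Hz: 36.7 dB
  500 Hz: 33.3 dB
  1000 Hz: 53.2 dB
  2000 Hz: 24.0 dB
  4000 Hz: 40.3 dB
Formula: STC ~ round(average of TL values)
Sum = 40.1 + 36.7 + 33.3 + 53.2 + 24.0 + 40.3 = 227.6
Average = 227.6 / 6 = 37.93
Rounded: 38

38


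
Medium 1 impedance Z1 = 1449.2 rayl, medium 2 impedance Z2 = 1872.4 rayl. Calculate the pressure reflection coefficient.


Given values:
  Z1 = 1449.2 rayl, Z2 = 1872.4 rayl
Formula: R = (Z2 - Z1) / (Z2 + Z1)
Numerator: Z2 - Z1 = 1872.4 - 1449.2 = 423.2
Denominator: Z2 + Z1 = 1872.4 + 1449.2 = 3321.6
R = 423.2 / 3321.6 = 0.1274

0.1274


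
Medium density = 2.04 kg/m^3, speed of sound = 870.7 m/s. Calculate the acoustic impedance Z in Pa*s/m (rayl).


Given values:
  rho = 2.04 kg/m^3
  c = 870.7 m/s
Formula: Z = rho * c
Z = 2.04 * 870.7
Z = 1776.23

1776.23 rayl


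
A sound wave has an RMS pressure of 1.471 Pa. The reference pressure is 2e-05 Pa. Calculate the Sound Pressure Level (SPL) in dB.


Given values:
  p = 1.471 Pa
  p_ref = 2e-05 Pa
Formula: SPL = 20 * log10(p / p_ref)
Compute ratio: p / p_ref = 1.471 / 2e-05 = 73550
Compute log10: log10(73550) = 4.866583
Multiply: SPL = 20 * 4.866583 = 97.33

97.33 dB


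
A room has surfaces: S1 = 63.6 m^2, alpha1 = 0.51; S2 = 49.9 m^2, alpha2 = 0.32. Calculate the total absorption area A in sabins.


Given surfaces:
  Surface 1: 63.6 * 0.51 = 32.436
  Surface 2: 49.9 * 0.32 = 15.968
Formula: A = sum(Si * alpha_i)
A = 32.436 + 15.968
A = 48.4

48.4 sabins


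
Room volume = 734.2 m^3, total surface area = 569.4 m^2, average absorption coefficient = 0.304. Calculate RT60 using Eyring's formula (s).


Given values:
  V = 734.2 m^3, S = 569.4 m^2, alpha = 0.304
Formula: RT60 = 0.161 * V / (-S * ln(1 - alpha))
Compute ln(1 - 0.304) = ln(0.696) = -0.362406
Denominator: -569.4 * -0.362406 = 206.354
Numerator: 0.161 * 734.2 = 118.2062
RT60 = 118.2062 / 206.354 = 0.573

0.573 s


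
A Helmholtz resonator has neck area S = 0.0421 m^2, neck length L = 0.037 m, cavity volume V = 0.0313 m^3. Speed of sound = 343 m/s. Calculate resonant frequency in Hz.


Given values:
  S = 0.0421 m^2, L = 0.037 m, V = 0.0313 m^3, c = 343 m/s
Formula: f = (c / (2*pi)) * sqrt(S / (V * L))
Compute V * L = 0.0313 * 0.037 = 0.0011581
Compute S / (V * L) = 0.0421 / 0.0011581 = 36.3526
Compute sqrt(36.3526) = 6.029312
Compute c / (2*pi) = 343 / 6.283185 = 54.590148
f = 54.590148 * 6.029312 = 329.14

329.14 Hz


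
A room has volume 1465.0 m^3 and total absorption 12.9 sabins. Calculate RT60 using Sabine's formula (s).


Given values:
  V = 1465.0 m^3
  A = 12.9 sabins
Formula: RT60 = 0.161 * V / A
Numerator: 0.161 * 1465.0 = 235.865
RT60 = 235.865 / 12.9 = 18.284

18.284 s


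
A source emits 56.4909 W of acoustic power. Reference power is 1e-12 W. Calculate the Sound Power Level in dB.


Given values:
  W = 56.4909 W
  W_ref = 1e-12 W
Formula: SWL = 10 * log10(W / W_ref)
Compute ratio: W / W_ref = 56490900000000
Compute log10: log10(56490900000000) = 13.751978
Multiply: SWL = 10 * 13.751978 = 137.52

137.52 dB


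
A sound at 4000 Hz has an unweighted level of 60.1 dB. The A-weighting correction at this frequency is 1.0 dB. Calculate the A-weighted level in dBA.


Given values:
  SPL = 60.1 dB
  A-weighting at 4000 Hz = 1.0 dB
Formula: L_A = SPL + A_weight
L_A = 60.1 + (1.0)
L_A = 61.1

61.1 dBA


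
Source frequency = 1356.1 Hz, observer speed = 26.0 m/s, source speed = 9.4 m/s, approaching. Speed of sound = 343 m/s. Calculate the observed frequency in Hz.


Given values:
  f_s = 1356.1 Hz, v_o = 26.0 m/s, v_s = 9.4 m/s
  Direction: approaching
Formula: f_o = f_s * (c + v_o) / (c - v_s)
Numerator: c + v_o = 343 + 26.0 = 369.0
Denominator: c - v_s = 343 - 9.4 = 333.6
f_o = 1356.1 * 369.0 / 333.6 = 1500.0

1500.0 Hz


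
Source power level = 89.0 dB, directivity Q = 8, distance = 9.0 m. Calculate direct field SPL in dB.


Given values:
  Lw = 89.0 dB, Q = 8, r = 9.0 m
Formula: SPL = Lw + 10 * log10(Q / (4 * pi * r^2))
Compute 4 * pi * r^2 = 4 * pi * 9.0^2 = 1017.876
Compute Q / denom = 8 / 1017.876 = 0.0078595
Compute 10 * log10(0.0078595) = -21.0461
SPL = 89.0 + (-21.0461) = 67.95

67.95 dB


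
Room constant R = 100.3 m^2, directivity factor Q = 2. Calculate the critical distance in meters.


Given values:
  R = 100.3 m^2, Q = 2
Formula: d_c = 0.141 * sqrt(Q * R)
Compute Q * R = 2 * 100.3 = 200.6
Compute sqrt(200.6) = 14.1633
d_c = 0.141 * 14.1633 = 1.997

1.997 m


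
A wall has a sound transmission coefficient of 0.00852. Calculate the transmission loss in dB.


Given values:
  tau = 0.00852
Formula: TL = 10 * log10(1 / tau)
Compute 1 / tau = 1 / 0.00852 = 117.3709
Compute log10(117.3709) = 2.06956
TL = 10 * 2.06956 = 20.7

20.7 dB


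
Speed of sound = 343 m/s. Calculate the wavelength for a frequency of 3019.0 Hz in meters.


Given values:
  c = 343 m/s, f = 3019.0 Hz
Formula: lambda = c / f
lambda = 343 / 3019.0
lambda = 0.1136

0.1136 m


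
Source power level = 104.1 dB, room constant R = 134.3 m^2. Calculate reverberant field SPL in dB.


Given values:
  Lw = 104.1 dB, R = 134.3 m^2
Formula: SPL = Lw + 10 * log10(4 / R)
Compute 4 / R = 4 / 134.3 = 0.029784
Compute 10 * log10(0.029784) = -15.2602
SPL = 104.1 + (-15.2602) = 88.84

88.84 dB


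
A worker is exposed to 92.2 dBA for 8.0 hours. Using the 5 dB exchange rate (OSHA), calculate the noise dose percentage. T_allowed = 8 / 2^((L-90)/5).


Given values:
  L = 92.2 dBA, T = 8.0 hours
Formula: T_allowed = 8 / 2^((L - 90) / 5)
Compute exponent: (92.2 - 90) / 5 = 0.44
Compute 2^(0.44) = 1.356604
T_allowed = 8 / 1.356604 = 5.897078 hours
Dose = (T / T_allowed) * 100
Dose = (8.0 / 5.897078) * 100 = 135.66

135.66 %


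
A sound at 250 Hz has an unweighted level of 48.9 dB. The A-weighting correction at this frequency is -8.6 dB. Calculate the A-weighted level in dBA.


Given values:
  SPL = 48.9 dB
  A-weighting at 250 Hz = -8.6 dB
Formula: L_A = SPL + A_weight
L_A = 48.9 + (-8.6)
L_A = 40.3

40.3 dBA


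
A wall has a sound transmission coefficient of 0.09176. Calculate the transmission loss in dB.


Given values:
  tau = 0.09176
Formula: TL = 10 * log10(1 / tau)
Compute 1 / tau = 1 / 0.09176 = 10.898
Compute log10(10.898) = 1.037347
TL = 10 * 1.037347 = 10.37

10.37 dB


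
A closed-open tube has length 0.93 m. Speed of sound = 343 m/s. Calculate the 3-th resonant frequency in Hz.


Given values:
  Tube type: closed-open, L = 0.93 m, c = 343 m/s, n = 3
Formula: f_n = (2n - 1) * c / (4 * L)
Compute 2n - 1 = 2*3 - 1 = 5
Compute 4 * L = 4 * 0.93 = 3.72
f = 5 * 343 / 3.72
f = 461.02

461.02 Hz


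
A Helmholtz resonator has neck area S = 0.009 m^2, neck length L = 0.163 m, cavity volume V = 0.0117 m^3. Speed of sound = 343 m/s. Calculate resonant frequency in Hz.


Given values:
  S = 0.009 m^2, L = 0.163 m, V = 0.0117 m^3, c = 343 m/s
Formula: f = (c / (2*pi)) * sqrt(S / (V * L))
Compute V * L = 0.0117 * 0.163 = 0.0019071
Compute S / (V * L) = 0.009 / 0.0019071 = 4.7192
Compute sqrt(4.7192) = 2.172372
Compute c / (2*pi) = 343 / 6.283185 = 54.590148
f = 54.590148 * 2.172372 = 118.59

118.59 Hz


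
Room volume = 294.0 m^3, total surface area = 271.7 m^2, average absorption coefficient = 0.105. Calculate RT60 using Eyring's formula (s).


Given values:
  V = 294.0 m^3, S = 271.7 m^2, alpha = 0.105
Formula: RT60 = 0.161 * V / (-S * ln(1 - alpha))
Compute ln(1 - 0.105) = ln(0.895) = -0.110932
Denominator: -271.7 * -0.110932 = 30.1402
Numerator: 0.161 * 294.0 = 47.334
RT60 = 47.334 / 30.1402 = 1.57

1.57 s


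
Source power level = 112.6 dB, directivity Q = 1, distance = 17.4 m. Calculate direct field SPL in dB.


Given values:
  Lw = 112.6 dB, Q = 1, r = 17.4 m
Formula: SPL = Lw + 10 * log10(Q / (4 * pi * r^2))
Compute 4 * pi * r^2 = 4 * pi * 17.4^2 = 3804.5944
Compute Q / denom = 1 / 3804.5944 = 0.00026284
Compute 10 * log10(0.00026284) = -35.8031
SPL = 112.6 + (-35.8031) = 76.8

76.8 dB


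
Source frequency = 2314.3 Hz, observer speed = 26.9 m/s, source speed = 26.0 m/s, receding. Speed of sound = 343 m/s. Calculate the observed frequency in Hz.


Given values:
  f_s = 2314.3 Hz, v_o = 26.9 m/s, v_s = 26.0 m/s
  Direction: receding
Formula: f_o = f_s * (c - v_o) / (c + v_s)
Numerator: c - v_o = 343 - 26.9 = 316.1
Denominator: c + v_s = 343 + 26.0 = 369.0
f_o = 2314.3 * 316.1 / 369.0 = 1982.52

1982.52 Hz


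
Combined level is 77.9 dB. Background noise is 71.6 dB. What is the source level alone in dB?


Given values:
  L_total = 77.9 dB, L_bg = 71.6 dB
Formula: L_source = 10 * log10(10^(L_total/10) - 10^(L_bg/10))
Convert to linear:
  10^(77.9/10) = 61659500.1861
  10^(71.6/10) = 14454397.7075
Difference: 61659500.1861 - 14454397.7075 = 47205102.4786
L_source = 10 * log10(47205102.4786) = 76.74

76.74 dB


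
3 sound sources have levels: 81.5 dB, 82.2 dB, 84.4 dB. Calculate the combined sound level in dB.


Formula: L_total = 10 * log10( sum(10^(Li/10)) )
  Source 1: 10^(81.5/10) = 141253754.4623
  Source 2: 10^(82.2/10) = 165958690.7438
  Source 3: 10^(84.4/10) = 275422870.3338
Sum of linear values = 582635315.5399
L_total = 10 * log10(582635315.5399) = 87.65

87.65 dB


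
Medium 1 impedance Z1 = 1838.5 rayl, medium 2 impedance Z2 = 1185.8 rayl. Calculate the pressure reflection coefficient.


Given values:
  Z1 = 1838.5 rayl, Z2 = 1185.8 rayl
Formula: R = (Z2 - Z1) / (Z2 + Z1)
Numerator: Z2 - Z1 = 1185.8 - 1838.5 = -652.7
Denominator: Z2 + Z1 = 1185.8 + 1838.5 = 3024.3
R = -652.7 / 3024.3 = -0.2158

-0.2158


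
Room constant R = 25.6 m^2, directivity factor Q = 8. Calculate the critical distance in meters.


Given values:
  R = 25.6 m^2, Q = 8
Formula: d_c = 0.141 * sqrt(Q * R)
Compute Q * R = 8 * 25.6 = 204.8
Compute sqrt(204.8) = 14.3108
d_c = 0.141 * 14.3108 = 2.018

2.018 m


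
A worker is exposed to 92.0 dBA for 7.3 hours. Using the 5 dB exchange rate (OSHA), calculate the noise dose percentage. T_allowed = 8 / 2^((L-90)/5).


Given values:
  L = 92.0 dBA, T = 7.3 hours
Formula: T_allowed = 8 / 2^((L - 90) / 5)
Compute exponent: (92.0 - 90) / 5 = 0.4
Compute 2^(0.4) = 1.319508
T_allowed = 8 / 1.319508 = 6.062866 hours
Dose = (T / T_allowed) * 100
Dose = (7.3 / 6.062866) * 100 = 120.41

120.41 %


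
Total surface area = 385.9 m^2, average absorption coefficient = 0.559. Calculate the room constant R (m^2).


Given values:
  S = 385.9 m^2, alpha = 0.559
Formula: R = S * alpha / (1 - alpha)
Numerator: 385.9 * 0.559 = 215.7181
Denominator: 1 - 0.559 = 0.441
R = 215.7181 / 0.441 = 489.16

489.16 m^2


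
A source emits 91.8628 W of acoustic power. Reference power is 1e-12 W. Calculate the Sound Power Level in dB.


Given values:
  W = 91.8628 W
  W_ref = 1e-12 W
Formula: SWL = 10 * log10(W / W_ref)
Compute ratio: W / W_ref = 91862800000000
Compute log10: log10(91862800000000) = 13.96314
Multiply: SWL = 10 * 13.96314 = 139.63

139.63 dB


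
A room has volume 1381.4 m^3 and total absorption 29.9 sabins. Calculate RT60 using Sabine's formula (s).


Given values:
  V = 1381.4 m^3
  A = 29.9 sabins
Formula: RT60 = 0.161 * V / A
Numerator: 0.161 * 1381.4 = 222.4054
RT60 = 222.4054 / 29.9 = 7.438

7.438 s


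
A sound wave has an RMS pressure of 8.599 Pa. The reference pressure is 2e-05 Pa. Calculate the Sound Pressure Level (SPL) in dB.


Given values:
  p = 8.599 Pa
  p_ref = 2e-05 Pa
Formula: SPL = 20 * log10(p / p_ref)
Compute ratio: p / p_ref = 8.599 / 2e-05 = 429950
Compute log10: log10(429950) = 5.633418
Multiply: SPL = 20 * 5.633418 = 112.67

112.67 dB


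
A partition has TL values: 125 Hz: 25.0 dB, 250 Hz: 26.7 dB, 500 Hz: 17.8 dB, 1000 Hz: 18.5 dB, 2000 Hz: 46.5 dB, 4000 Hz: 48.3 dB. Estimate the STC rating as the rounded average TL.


Given TL values at each frequency:
  125 Hz: 25.0 dB
  250 Hz: 26.7 dB
  500 Hz: 17.8 dB
  1000 Hz: 18.5 dB
  2000 Hz: 46.5 dB
  4000 Hz: 48.3 dB
Formula: STC ~ round(average of TL values)
Sum = 25.0 + 26.7 + 17.8 + 18.5 + 46.5 + 48.3 = 182.8
Average = 182.8 / 6 = 30.47
Rounded: 30

30


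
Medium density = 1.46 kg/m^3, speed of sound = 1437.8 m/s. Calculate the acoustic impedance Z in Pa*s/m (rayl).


Given values:
  rho = 1.46 kg/m^3
  c = 1437.8 m/s
Formula: Z = rho * c
Z = 1.46 * 1437.8
Z = 2099.19

2099.19 rayl


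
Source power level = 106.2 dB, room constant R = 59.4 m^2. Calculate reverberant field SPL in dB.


Given values:
  Lw = 106.2 dB, R = 59.4 m^2
Formula: SPL = Lw + 10 * log10(4 / R)
Compute 4 / R = 4 / 59.4 = 0.06734
Compute 10 * log10(0.06734) = -11.7173
SPL = 106.2 + (-11.7173) = 94.48

94.48 dB


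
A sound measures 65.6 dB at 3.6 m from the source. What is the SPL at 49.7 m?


Given values:
  SPL1 = 65.6 dB, r1 = 3.6 m, r2 = 49.7 m
Formula: SPL2 = SPL1 - 20 * log10(r2 / r1)
Compute ratio: r2 / r1 = 49.7 / 3.6 = 13.8056
Compute log10: log10(13.8056) = 1.140055
Compute drop: 20 * 1.140055 = 22.8011
SPL2 = 65.6 - 22.8011 = 42.8

42.8 dB


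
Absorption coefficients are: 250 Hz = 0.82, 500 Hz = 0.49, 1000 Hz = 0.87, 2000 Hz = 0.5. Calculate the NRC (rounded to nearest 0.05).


Given values:
  a_250 = 0.82, a_500 = 0.49
  a_1000 = 0.87, a_2000 = 0.5
Formula: NRC = (a250 + a500 + a1000 + a2000) / 4
Sum = 0.82 + 0.49 + 0.87 + 0.5 = 2.68
NRC = 2.68 / 4 = 0.67
Rounded to nearest 0.05: 0.65

0.65


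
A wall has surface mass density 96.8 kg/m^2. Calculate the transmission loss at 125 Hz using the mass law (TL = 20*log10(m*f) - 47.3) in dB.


Given values:
  m = 96.8 kg/m^2, f = 125 Hz
Formula: TL = 20 * log10(m * f) - 47.3
Compute m * f = 96.8 * 125 = 12100.0
Compute log10(12100.0) = 4.082785
Compute 20 * 4.082785 = 81.6557
TL = 81.6557 - 47.3 = 34.36

34.36 dB


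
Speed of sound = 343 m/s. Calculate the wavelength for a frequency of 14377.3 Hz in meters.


Given values:
  c = 343 m/s, f = 14377.3 Hz
Formula: lambda = c / f
lambda = 343 / 14377.3
lambda = 0.0239

0.0239 m


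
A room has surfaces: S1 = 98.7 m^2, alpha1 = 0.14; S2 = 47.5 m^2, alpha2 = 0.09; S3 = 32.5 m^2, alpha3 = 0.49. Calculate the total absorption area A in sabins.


Given surfaces:
  Surface 1: 98.7 * 0.14 = 13.818
  Surface 2: 47.5 * 0.09 = 4.275
  Surface 3: 32.5 * 0.49 = 15.925
Formula: A = sum(Si * alpha_i)
A = 13.818 + 4.275 + 15.925
A = 34.02

34.02 sabins


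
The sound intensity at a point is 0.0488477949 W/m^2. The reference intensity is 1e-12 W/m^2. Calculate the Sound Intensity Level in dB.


Given values:
  I = 0.0488477949 W/m^2
  I_ref = 1e-12 W/m^2
Formula: SIL = 10 * log10(I / I_ref)
Compute ratio: I / I_ref = 48847794900
Compute log10: log10(48847794900) = 10.688845
Multiply: SIL = 10 * 10.688845 = 106.89

106.89 dB


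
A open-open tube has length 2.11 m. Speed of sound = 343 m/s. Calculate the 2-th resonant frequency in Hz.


Given values:
  Tube type: open-open, L = 2.11 m, c = 343 m/s, n = 2
Formula: f_n = n * c / (2 * L)
Compute 2 * L = 2 * 2.11 = 4.22
f = 2 * 343 / 4.22
f = 162.56

162.56 Hz


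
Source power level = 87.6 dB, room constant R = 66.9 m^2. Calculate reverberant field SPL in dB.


Given values:
  Lw = 87.6 dB, R = 66.9 m^2
Formula: SPL = Lw + 10 * log10(4 / R)
Compute 4 / R = 4 / 66.9 = 0.059791
Compute 10 * log10(0.059791) = -12.2336
SPL = 87.6 + (-12.2336) = 75.37

75.37 dB


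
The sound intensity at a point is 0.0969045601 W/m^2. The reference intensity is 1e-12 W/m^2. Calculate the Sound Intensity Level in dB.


Given values:
  I = 0.0969045601 W/m^2
  I_ref = 1e-12 W/m^2
Formula: SIL = 10 * log10(I / I_ref)
Compute ratio: I / I_ref = 96904560100
Compute log10: log10(96904560100) = 10.986344
Multiply: SIL = 10 * 10.986344 = 109.86

109.86 dB


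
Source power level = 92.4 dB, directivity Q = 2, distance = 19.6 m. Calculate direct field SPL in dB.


Given values:
  Lw = 92.4 dB, Q = 2, r = 19.6 m
Formula: SPL = Lw + 10 * log10(Q / (4 * pi * r^2))
Compute 4 * pi * r^2 = 4 * pi * 19.6^2 = 4827.4969
Compute Q / denom = 2 / 4827.4969 = 0.00041429
Compute 10 * log10(0.00041429) = -33.827
SPL = 92.4 + (-33.827) = 58.57

58.57 dB


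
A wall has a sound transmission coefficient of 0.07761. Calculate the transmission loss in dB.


Given values:
  tau = 0.07761
Formula: TL = 10 * log10(1 / tau)
Compute 1 / tau = 1 / 0.07761 = 12.8849
Compute log10(12.8849) = 1.110081
TL = 10 * 1.110081 = 11.1

11.1 dB


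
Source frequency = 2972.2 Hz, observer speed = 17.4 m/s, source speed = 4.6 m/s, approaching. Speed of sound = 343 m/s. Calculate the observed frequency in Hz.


Given values:
  f_s = 2972.2 Hz, v_o = 17.4 m/s, v_s = 4.6 m/s
  Direction: approaching
Formula: f_o = f_s * (c + v_o) / (c - v_s)
Numerator: c + v_o = 343 + 17.4 = 360.4
Denominator: c - v_s = 343 - 4.6 = 338.4
f_o = 2972.2 * 360.4 / 338.4 = 3165.43

3165.43 Hz


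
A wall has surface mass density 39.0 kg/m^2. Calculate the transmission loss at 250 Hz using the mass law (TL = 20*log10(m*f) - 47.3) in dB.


Given values:
  m = 39.0 kg/m^2, f = 250 Hz
Formula: TL = 20 * log10(m * f) - 47.3
Compute m * f = 39.0 * 250 = 9750.0
Compute log10(9750.0) = 3.989005
Compute 20 * 3.989005 = 79.7801
TL = 79.7801 - 47.3 = 32.48

32.48 dB


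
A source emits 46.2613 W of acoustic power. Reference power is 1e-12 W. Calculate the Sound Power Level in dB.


Given values:
  W = 46.2613 W
  W_ref = 1e-12 W
Formula: SWL = 10 * log10(W / W_ref)
Compute ratio: W / W_ref = 46261300000000
Compute log10: log10(46261300000000) = 13.665218
Multiply: SWL = 10 * 13.665218 = 136.65

136.65 dB


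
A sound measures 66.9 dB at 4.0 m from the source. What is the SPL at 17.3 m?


Given values:
  SPL1 = 66.9 dB, r1 = 4.0 m, r2 = 17.3 m
Formula: SPL2 = SPL1 - 20 * log10(r2 / r1)
Compute ratio: r2 / r1 = 17.3 / 4.0 = 4.325
Compute log10: log10(4.325) = 0.635986
Compute drop: 20 * 0.635986 = 12.7197
SPL2 = 66.9 - 12.7197 = 54.18

54.18 dB


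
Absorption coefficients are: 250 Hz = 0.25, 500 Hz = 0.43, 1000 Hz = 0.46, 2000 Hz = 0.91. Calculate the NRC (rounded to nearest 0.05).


Given values:
  a_250 = 0.25, a_500 = 0.43
  a_1000 = 0.46, a_2000 = 0.91
Formula: NRC = (a250 + a500 + a1000 + a2000) / 4
Sum = 0.25 + 0.43 + 0.46 + 0.91 = 2.05
NRC = 2.05 / 4 = 0.5125
Rounded to nearest 0.05: 0.5

0.5


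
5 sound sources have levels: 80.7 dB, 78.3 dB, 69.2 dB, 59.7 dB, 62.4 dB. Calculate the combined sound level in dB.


Formula: L_total = 10 * log10( sum(10^(Li/10)) )
  Source 1: 10^(80.7/10) = 117489755.494
  Source 2: 10^(78.3/10) = 67608297.5392
  Source 3: 10^(69.2/10) = 8317637.711
  Source 4: 10^(59.7/10) = 933254.3008
  Source 5: 10^(62.4/10) = 1737800.8287
Sum of linear values = 196086745.8737
L_total = 10 * log10(196086745.8737) = 82.92

82.92 dB


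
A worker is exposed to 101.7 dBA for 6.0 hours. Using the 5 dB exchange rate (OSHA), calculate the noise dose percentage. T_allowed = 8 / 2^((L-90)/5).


Given values:
  L = 101.7 dBA, T = 6.0 hours
Formula: T_allowed = 8 / 2^((L - 90) / 5)
Compute exponent: (101.7 - 90) / 5 = 2.34
Compute 2^(2.34) = 5.063026
T_allowed = 8 / 5.063026 = 1.580083 hours
Dose = (T / T_allowed) * 100
Dose = (6.0 / 1.580083) * 100 = 379.73

379.73 %


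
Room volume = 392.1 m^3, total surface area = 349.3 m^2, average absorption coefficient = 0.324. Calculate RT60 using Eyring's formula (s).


Given values:
  V = 392.1 m^3, S = 349.3 m^2, alpha = 0.324
Formula: RT60 = 0.161 * V / (-S * ln(1 - alpha))
Compute ln(1 - 0.324) = ln(0.676) = -0.391562
Denominator: -349.3 * -0.391562 = 136.7726
Numerator: 0.161 * 392.1 = 63.1281
RT60 = 63.1281 / 136.7726 = 0.462

0.462 s


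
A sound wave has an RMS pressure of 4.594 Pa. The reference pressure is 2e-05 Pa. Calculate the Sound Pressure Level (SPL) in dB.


Given values:
  p = 4.594 Pa
  p_ref = 2e-05 Pa
Formula: SPL = 20 * log10(p / p_ref)
Compute ratio: p / p_ref = 4.594 / 2e-05 = 229700
Compute log10: log10(229700) = 5.361161
Multiply: SPL = 20 * 5.361161 = 107.22

107.22 dB


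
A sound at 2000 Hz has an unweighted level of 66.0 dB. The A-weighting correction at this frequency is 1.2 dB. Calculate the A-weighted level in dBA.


Given values:
  SPL = 66.0 dB
  A-weighting at 2000 Hz = 1.2 dB
Formula: L_A = SPL + A_weight
L_A = 66.0 + (1.2)
L_A = 67.2

67.2 dBA


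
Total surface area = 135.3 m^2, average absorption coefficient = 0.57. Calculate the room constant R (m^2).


Given values:
  S = 135.3 m^2, alpha = 0.57
Formula: R = S * alpha / (1 - alpha)
Numerator: 135.3 * 0.57 = 77.121
Denominator: 1 - 0.57 = 0.43
R = 77.121 / 0.43 = 179.35

179.35 m^2


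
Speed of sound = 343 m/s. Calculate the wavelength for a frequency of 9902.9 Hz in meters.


Given values:
  c = 343 m/s, f = 9902.9 Hz
Formula: lambda = c / f
lambda = 343 / 9902.9
lambda = 0.0346

0.0346 m


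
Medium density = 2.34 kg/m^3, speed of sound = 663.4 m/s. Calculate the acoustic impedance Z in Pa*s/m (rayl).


Given values:
  rho = 2.34 kg/m^3
  c = 663.4 m/s
Formula: Z = rho * c
Z = 2.34 * 663.4
Z = 1552.36

1552.36 rayl


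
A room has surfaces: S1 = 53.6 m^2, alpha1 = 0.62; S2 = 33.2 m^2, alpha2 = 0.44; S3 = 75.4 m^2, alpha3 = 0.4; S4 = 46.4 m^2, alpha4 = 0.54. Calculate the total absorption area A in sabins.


Given surfaces:
  Surface 1: 53.6 * 0.62 = 33.232
  Surface 2: 33.2 * 0.44 = 14.608
  Surface 3: 75.4 * 0.4 = 30.16
  Surface 4: 46.4 * 0.54 = 25.056
Formula: A = sum(Si * alpha_i)
A = 33.232 + 14.608 + 30.16 + 25.056
A = 103.06

103.06 sabins


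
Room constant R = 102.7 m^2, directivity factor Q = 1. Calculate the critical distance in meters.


Given values:
  R = 102.7 m^2, Q = 1
Formula: d_c = 0.141 * sqrt(Q * R)
Compute Q * R = 1 * 102.7 = 102.7
Compute sqrt(102.7) = 10.1341
d_c = 0.141 * 10.1341 = 1.429

1.429 m


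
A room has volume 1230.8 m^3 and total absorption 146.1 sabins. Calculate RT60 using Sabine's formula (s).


Given values:
  V = 1230.8 m^3
  A = 146.1 sabins
Formula: RT60 = 0.161 * V / A
Numerator: 0.161 * 1230.8 = 198.1588
RT60 = 198.1588 / 146.1 = 1.356

1.356 s


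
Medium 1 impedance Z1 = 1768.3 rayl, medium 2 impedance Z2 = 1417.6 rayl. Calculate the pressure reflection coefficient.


Given values:
  Z1 = 1768.3 rayl, Z2 = 1417.6 rayl
Formula: R = (Z2 - Z1) / (Z2 + Z1)
Numerator: Z2 - Z1 = 1417.6 - 1768.3 = -350.7
Denominator: Z2 + Z1 = 1417.6 + 1768.3 = 3185.9
R = -350.7 / 3185.9 = -0.1101

-0.1101


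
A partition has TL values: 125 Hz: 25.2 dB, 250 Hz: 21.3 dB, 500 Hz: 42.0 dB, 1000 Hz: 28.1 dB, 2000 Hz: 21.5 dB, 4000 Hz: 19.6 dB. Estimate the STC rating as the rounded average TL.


Given TL values at each frequency:
  125 Hz: 25.2 dB
  250 Hz: 21.3 dB
  500 Hz: 42.0 dB
  1000 Hz: 28.1 dB
  2000 Hz: 21.5 dB
  4000 Hz: 19.6 dB
Formula: STC ~ round(average of TL values)
Sum = 25.2 + 21.3 + 42.0 + 28.1 + 21.5 + 19.6 = 157.7
Average = 157.7 / 6 = 26.28
Rounded: 26

26


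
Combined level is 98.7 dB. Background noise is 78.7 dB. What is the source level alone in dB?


Given values:
  L_total = 98.7 dB, L_bg = 78.7 dB
Formula: L_source = 10 * log10(10^(L_total/10) - 10^(L_bg/10))
Convert to linear:
  10^(98.7/10) = 7413102413.0092
  10^(78.7/10) = 74131024.1301
Difference: 7413102413.0092 - 74131024.1301 = 7338971388.8791
L_source = 10 * log10(7338971388.8791) = 98.66

98.66 dB


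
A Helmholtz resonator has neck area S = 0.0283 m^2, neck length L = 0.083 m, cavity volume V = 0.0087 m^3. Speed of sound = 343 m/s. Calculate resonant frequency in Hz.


Given values:
  S = 0.0283 m^2, L = 0.083 m, V = 0.0087 m^3, c = 343 m/s
Formula: f = (c / (2*pi)) * sqrt(S / (V * L))
Compute V * L = 0.0087 * 0.083 = 0.0007221
Compute S / (V * L) = 0.0283 / 0.0007221 = 39.1912
Compute sqrt(39.1912) = 6.260288
Compute c / (2*pi) = 343 / 6.283185 = 54.590148
f = 54.590148 * 6.260288 = 341.75

341.75 Hz


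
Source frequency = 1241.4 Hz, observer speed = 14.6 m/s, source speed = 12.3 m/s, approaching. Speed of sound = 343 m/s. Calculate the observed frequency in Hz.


Given values:
  f_s = 1241.4 Hz, v_o = 14.6 m/s, v_s = 12.3 m/s
  Direction: approaching
Formula: f_o = f_s * (c + v_o) / (c - v_s)
Numerator: c + v_o = 343 + 14.6 = 357.6
Denominator: c - v_s = 343 - 12.3 = 330.7
f_o = 1241.4 * 357.6 / 330.7 = 1342.38

1342.38 Hz


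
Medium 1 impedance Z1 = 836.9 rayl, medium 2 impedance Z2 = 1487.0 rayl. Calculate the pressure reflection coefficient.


Given values:
  Z1 = 836.9 rayl, Z2 = 1487.0 rayl
Formula: R = (Z2 - Z1) / (Z2 + Z1)
Numerator: Z2 - Z1 = 1487.0 - 836.9 = 650.1
Denominator: Z2 + Z1 = 1487.0 + 836.9 = 2323.9
R = 650.1 / 2323.9 = 0.2797

0.2797
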